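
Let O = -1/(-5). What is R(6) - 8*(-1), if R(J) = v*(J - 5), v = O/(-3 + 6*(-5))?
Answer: 1319/165 ≈ 7.9939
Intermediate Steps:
O = 1/5 (O = -1*(-1/5) = 1/5 ≈ 0.20000)
v = -1/165 (v = 1/(5*(-3 + 6*(-5))) = 1/(5*(-3 - 30)) = (1/5)/(-33) = (1/5)*(-1/33) = -1/165 ≈ -0.0060606)
R(J) = 1/33 - J/165 (R(J) = -(J - 5)/165 = -(-5 + J)/165 = 1/33 - J/165)
R(6) - 8*(-1) = (1/33 - 1/165*6) - 8*(-1) = (1/33 - 2/55) + 8 = -1/165 + 8 = 1319/165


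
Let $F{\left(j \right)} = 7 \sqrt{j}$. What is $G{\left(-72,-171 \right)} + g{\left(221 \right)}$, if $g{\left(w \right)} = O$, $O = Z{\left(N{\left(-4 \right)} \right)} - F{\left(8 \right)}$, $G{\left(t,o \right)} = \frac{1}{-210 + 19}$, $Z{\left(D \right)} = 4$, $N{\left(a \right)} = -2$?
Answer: $\frac{763}{191} - 14 \sqrt{2} \approx -15.804$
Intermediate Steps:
$G{\left(t,o \right)} = - \frac{1}{191}$ ($G{\left(t,o \right)} = \frac{1}{-191} = - \frac{1}{191}$)
$O = 4 - 14 \sqrt{2}$ ($O = 4 - 7 \sqrt{8} = 4 - 7 \cdot 2 \sqrt{2} = 4 - 14 \sqrt{2} \approx -15.799$)
$g{\left(w \right)} = 4 - 14 \sqrt{2}$
$G{\left(-72,-171 \right)} + g{\left(221 \right)} = - \frac{1}{191} + \left(4 - 14 \sqrt{2}\right) = \frac{763}{191} - 14 \sqrt{2}$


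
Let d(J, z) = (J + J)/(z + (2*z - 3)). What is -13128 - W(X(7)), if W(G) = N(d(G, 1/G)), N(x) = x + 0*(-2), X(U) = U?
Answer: -118103/9 ≈ -13123.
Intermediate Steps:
d(J, z) = 2*J/(-3 + 3*z) (d(J, z) = (2*J)/(z + (-3 + 2*z)) = (2*J)/(-3 + 3*z) = 2*J/(-3 + 3*z))
N(x) = x (N(x) = x + 0 = x)
W(G) = 2*G/(3*(-1 + 1/G))
-13128 - W(X(7)) = -13128 - (-2)*7²/(-3 + 3*7) = -13128 - (-2)*49/(-3 + 21) = -13128 - (-2)*49/18 = -13128 - 1*(-49/9) = -13128 + 49/9 = -118103/9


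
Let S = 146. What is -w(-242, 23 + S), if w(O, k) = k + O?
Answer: 73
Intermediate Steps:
w(O, k) = O + k
-w(-242, 23 + S) = -(-242 + (23 + 146)) = -(-242 + 169) = -1*(-73) = 73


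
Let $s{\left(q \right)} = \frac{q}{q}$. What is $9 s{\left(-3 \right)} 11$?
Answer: $99$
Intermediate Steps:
$s{\left(q \right)} = 1$
$9 s{\left(-3 \right)} 11 = 9 \cdot 1 \cdot 11 = 9 \cdot 11 = 99$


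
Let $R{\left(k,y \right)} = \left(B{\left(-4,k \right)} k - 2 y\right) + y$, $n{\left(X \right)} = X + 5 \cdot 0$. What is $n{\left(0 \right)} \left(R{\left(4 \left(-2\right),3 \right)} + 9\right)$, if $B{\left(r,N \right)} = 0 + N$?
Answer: $0$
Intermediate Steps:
$B{\left(r,N \right)} = N$
$n{\left(X \right)} = X$ ($n{\left(X \right)} = X + 0 = X$)
$R{\left(k,y \right)} = k^{2} - y$ ($R{\left(k,y \right)} = \left(k k - 2 y\right) + y = \left(k^{2} - 2 y\right) + y = k^{2} - y$)
$n{\left(0 \right)} \left(R{\left(4 \left(-2\right),3 \right)} + 9\right) = 0 \left(\left(\left(4 \left(-2\right)\right)^{2} - 3\right) + 9\right) = 0 \left(\left(\left(-8\right)^{2} - 3\right) + 9\right) = 0 \left(\left(64 - 3\right) + 9\right) = 0 \left(61 + 9\right) = 0 \cdot 70 = 0$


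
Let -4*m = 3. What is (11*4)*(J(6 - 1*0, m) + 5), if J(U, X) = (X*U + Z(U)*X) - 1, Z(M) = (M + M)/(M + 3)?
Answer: -66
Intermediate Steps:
m = -¾ (m = -¼*3 = -¾ ≈ -0.75000)
Z(M) = 2*M/(3 + M) (Z(M) = (2*M)/(3 + M) = 2*M/(3 + M))
J(U, X) = -1 + U*X + 2*U*X/(3 + U) (J(U, X) = (X*U + (2*U/(3 + U))*X) - 1 = (U*X + 2*U*X/(3 + U)) - 1 = -1 + U*X + 2*U*X/(3 + U))
(11*4)*(J(6 - 1*0, m) + 5) = (11*4)*(((-1 + (6 - 1*0)*(-¾))*(3 + (6 - 1*0)) + 2*(6 - 1*0)*(-¾))/(3 + (6 - 1*0)) + 5) = 44*(((-1 + (6 + 0)*(-¾))*(3 + (6 + 0)) + 2*(6 + 0)*(-¾))/(3 + (6 + 0)) + 5) = 44*(((-1 + 6*(-¾))*(3 + 6) + 2*6*(-¾))/(3 + 6) + 5) = 44*(((-1 - 9/2)*9 - 9)/9 + 5) = 44*((-11/2*9 - 9)/9 + 5) = 44*((-99/2 - 9)/9 + 5) = 44*((⅑)*(-117/2) + 5) = 44*(-13/2 + 5) = 44*(-3/2) = -66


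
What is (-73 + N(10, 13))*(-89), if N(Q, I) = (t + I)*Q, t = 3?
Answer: -7743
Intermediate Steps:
N(Q, I) = Q*(3 + I) (N(Q, I) = (3 + I)*Q = Q*(3 + I))
(-73 + N(10, 13))*(-89) = (-73 + 10*(3 + 13))*(-89) = (-73 + 10*16)*(-89) = (-73 + 160)*(-89) = 87*(-89) = -7743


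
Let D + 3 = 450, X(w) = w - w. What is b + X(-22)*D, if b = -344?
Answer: -344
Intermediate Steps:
X(w) = 0
D = 447 (D = -3 + 450 = 447)
b + X(-22)*D = -344 + 0*447 = -344 + 0 = -344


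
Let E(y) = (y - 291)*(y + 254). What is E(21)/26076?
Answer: -12375/4346 ≈ -2.8474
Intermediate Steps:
E(y) = (-291 + y)*(254 + y)
E(21)/26076 = (-73914 + 21² - 37*21)/26076 = (-73914 + 441 - 777)*(1/26076) = -74250*1/26076 = -12375/4346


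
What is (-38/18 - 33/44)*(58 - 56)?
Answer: -103/18 ≈ -5.7222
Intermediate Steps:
(-38/18 - 33/44)*(58 - 56) = (-38*1/18 - 33*1/44)*2 = (-19/9 - ¾)*2 = -103/36*2 = -103/18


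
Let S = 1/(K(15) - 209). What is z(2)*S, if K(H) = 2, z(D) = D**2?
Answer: -4/207 ≈ -0.019324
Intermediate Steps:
S = -1/207 (S = 1/(2 - 209) = 1/(-207) = -1/207 ≈ -0.0048309)
z(2)*S = 2**2*(-1/207) = 4*(-1/207) = -4/207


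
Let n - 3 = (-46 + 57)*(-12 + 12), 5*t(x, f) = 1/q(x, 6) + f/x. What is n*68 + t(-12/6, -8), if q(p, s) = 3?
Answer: 3073/15 ≈ 204.87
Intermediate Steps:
t(x, f) = 1/15 + f/(5*x) (t(x, f) = (1/3 + f/x)/5 = 1/15 + f/(5*x))
n = 3 (n = 3 + (-46 + 57)*(-12 + 12) = 3 + 11*0 = 3 + 0 = 3)
n*68 + t(-12/6, -8) = 3*68 + (-12/6 + 3*(-8))/(15*((-12/6))) = 204 + (-12*1/6 - 24)/(15*((-12*1/6))) = 204 + (1/15)*(-2 - 24)/(-2) = 204 + (1/15)*(-1/2)*(-26) = 204 + 13/15 = 3073/15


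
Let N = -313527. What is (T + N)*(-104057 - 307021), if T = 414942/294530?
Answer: 18980024646626352/147265 ≈ 1.2888e+11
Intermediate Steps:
T = 207471/147265 (T = 414942*(1/294530) = 207471/147265 ≈ 1.4088)
(T + N)*(-104057 - 307021) = (207471/147265 - 313527)*(-104057 - 307021) = -46171346184/147265*(-411078) = 18980024646626352/147265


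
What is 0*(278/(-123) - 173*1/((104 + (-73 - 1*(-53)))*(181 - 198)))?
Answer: 0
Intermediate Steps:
0*(278/(-123) - 173*1/((104 + (-73 - 1*(-53)))*(181 - 198))) = 0*(278*(-1/123) - 173*(-1/(17*(104 + (-73 + 53))))) = 0*(-278/123 - 173*(-1/(17*(104 - 20)))) = 0*(-278/123 - 173/(84*(-17))) = 0*(-278/123 - 173/(-1428)) = 0*(-278/123 - 173*(-1/1428)) = 0*(-278/123 + 173/1428) = 0*(-41745/19516) = 0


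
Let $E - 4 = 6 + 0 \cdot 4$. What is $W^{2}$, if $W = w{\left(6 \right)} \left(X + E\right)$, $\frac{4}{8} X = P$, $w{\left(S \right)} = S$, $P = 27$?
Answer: $147456$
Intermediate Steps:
$X = 54$ ($X = 2 \cdot 27 = 54$)
$E = 10$ ($E = 4 + \left(6 + 0 \cdot 4\right) = 4 + \left(6 + 0\right) = 4 + 6 = 10$)
$W = 384$ ($W = 6 \left(54 + 10\right) = 6 \cdot 64 = 384$)
$W^{2} = 384^{2} = 147456$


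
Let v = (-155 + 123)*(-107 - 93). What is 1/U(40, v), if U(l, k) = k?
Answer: 1/6400 ≈ 0.00015625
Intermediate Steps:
v = 6400 (v = -32*(-200) = 6400)
1/U(40, v) = 1/6400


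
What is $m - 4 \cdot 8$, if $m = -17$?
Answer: $-49$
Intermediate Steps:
$m - 4 \cdot 8 = -17 - 4 \cdot 8 = -17 - 32 = -49$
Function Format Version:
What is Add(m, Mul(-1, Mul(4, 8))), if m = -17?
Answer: -49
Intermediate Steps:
Add(m, Mul(-1, Mul(4, 8))) = Add(-17, Mul(-1, Mul(4, 8))) = Add(-17, Mul(-1, 32)) = Add(-17, -32) = -49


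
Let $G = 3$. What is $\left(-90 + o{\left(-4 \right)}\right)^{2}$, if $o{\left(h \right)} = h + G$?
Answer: $8281$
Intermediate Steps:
$o{\left(h \right)} = 3 + h$ ($o{\left(h \right)} = h + 3 = 3 + h$)
$\left(-90 + o{\left(-4 \right)}\right)^{2} = \left(-90 + \left(3 - 4\right)\right)^{2} = \left(-90 - 1\right)^{2} = \left(-91\right)^{2} = 8281$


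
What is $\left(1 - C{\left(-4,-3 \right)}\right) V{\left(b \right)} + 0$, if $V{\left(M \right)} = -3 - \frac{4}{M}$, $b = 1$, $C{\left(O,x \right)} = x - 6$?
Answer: $-70$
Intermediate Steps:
$C{\left(O,x \right)} = -6 + x$ ($C{\left(O,x \right)} = x - 6 = -6 + x$)
$\left(1 - C{\left(-4,-3 \right)}\right) V{\left(b \right)} + 0 = \left(1 - \left(-6 - 3\right)\right) \left(-3 - \frac{4}{1}\right) + 0 = \left(1 - -9\right) \left(-3 - 4\right) + 0 = \left(1 + 9\right) \left(-3 - 4\right) + 0 = 10 \left(-7\right) + 0 = -70 + 0 = -70$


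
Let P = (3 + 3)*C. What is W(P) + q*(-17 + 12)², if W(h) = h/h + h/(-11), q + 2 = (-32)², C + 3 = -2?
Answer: 281091/11 ≈ 25554.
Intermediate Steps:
C = -5 (C = -3 - 2 = -5)
q = 1022 (q = -2 + (-32)² = -2 + 1024 = 1022)
P = -30 (P = (3 + 3)*(-5) = 6*(-5) = -30)
W(h) = 1 - h/11 (W(h) = 1 + h*(-1/11) = 1 - h/11)
W(P) + q*(-17 + 12)² = (1 - 1/11*(-30)) + 1022*(-17 + 12)² = (1 + 30/11) + 1022*(-5)² = 41/11 + 1022*25 = 41/11 + 25550 = 281091/11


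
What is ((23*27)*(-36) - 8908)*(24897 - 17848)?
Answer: -220379936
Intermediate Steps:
((23*27)*(-36) - 8908)*(24897 - 17848) = (621*(-36) - 8908)*7049 = (-22356 - 8908)*7049 = -31264*7049 = -220379936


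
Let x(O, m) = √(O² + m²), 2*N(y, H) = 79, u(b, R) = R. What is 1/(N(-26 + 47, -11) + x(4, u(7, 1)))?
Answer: 158/6173 - 4*√17/6173 ≈ 0.022924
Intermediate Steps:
N(y, H) = 79/2 (N(y, H) = (½)*79 = 79/2)
1/(N(-26 + 47, -11) + x(4, u(7, 1))) = 1/(79/2 + √(4² + 1²)) = 1/(79/2 + √(16 + 1)) = 1/(79/2 + √17)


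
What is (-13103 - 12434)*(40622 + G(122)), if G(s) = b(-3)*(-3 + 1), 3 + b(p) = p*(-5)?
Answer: -1036751126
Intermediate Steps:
b(p) = -3 - 5*p (b(p) = -3 + p*(-5) = -3 - 5*p)
G(s) = -24 (G(s) = (-3 - 5*(-3))*(-3 + 1) = (-3 + 15)*(-2) = 12*(-2) = -24)
(-13103 - 12434)*(40622 + G(122)) = (-13103 - 12434)*(40622 - 24) = -25537*40598 = -1036751126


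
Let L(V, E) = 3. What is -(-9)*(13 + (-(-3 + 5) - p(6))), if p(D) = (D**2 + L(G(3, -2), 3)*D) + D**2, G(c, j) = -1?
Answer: -711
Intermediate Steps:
p(D) = 2*D**2 + 3*D (p(D) = (D**2 + 3*D) + D**2 = 2*D**2 + 3*D)
-(-9)*(13 + (-(-3 + 5) - p(6))) = -(-9)*(13 + (-(-3 + 5) - 6*(3 + 2*6))) = -(-9)*(13 + (-1*2 - 6*(3 + 12))) = -(-9)*(13 + (-2 - 6*15)) = -(-9)*(13 + (-2 - 1*90)) = -(-9)*(13 + (-2 - 90)) = -(-9)*(13 - 92) = -(-9)*(-79) = -1*711 = -711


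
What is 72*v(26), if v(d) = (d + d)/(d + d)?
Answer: 72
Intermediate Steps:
v(d) = 1 (v(d) = (2*d)/((2*d)) = (2*d)*(1/(2*d)) = 1)
72*v(26) = 72*1 = 72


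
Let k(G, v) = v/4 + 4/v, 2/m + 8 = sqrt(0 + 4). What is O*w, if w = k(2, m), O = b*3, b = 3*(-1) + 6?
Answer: -435/4 ≈ -108.75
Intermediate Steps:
m = -1/3 (m = 2/(-8 + sqrt(0 + 4)) = 2/(-8 + sqrt(4)) = 2/(-8 + 2) = 2/(-6) = 2*(-1/6) = -1/3 ≈ -0.33333)
b = 3 (b = -3 + 6 = 3)
O = 9 (O = 3*3 = 9)
k(G, v) = 4/v + v/4 (k(G, v) = v*(1/4) + 4/v = v/4 + 4/v = 4/v + v/4)
w = -145/12 (w = 4/(-1/3) + (1/4)*(-1/3) = 4*(-3) - 1/12 = -12 - 1/12 = -145/12 ≈ -12.083)
O*w = 9*(-145/12) = -435/4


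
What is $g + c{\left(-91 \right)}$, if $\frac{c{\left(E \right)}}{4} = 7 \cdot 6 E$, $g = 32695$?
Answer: $17407$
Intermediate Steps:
$c{\left(E \right)} = 168 E$ ($c{\left(E \right)} = 4 \cdot 7 \cdot 6 E = 4 \cdot 42 E = 168 E$)
$g + c{\left(-91 \right)} = 32695 + 168 \left(-91\right) = 32695 - 15288 = 17407$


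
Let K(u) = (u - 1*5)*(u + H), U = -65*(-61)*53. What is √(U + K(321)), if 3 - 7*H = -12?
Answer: √15300649/7 ≈ 558.80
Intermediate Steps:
H = 15/7 (H = 3/7 - ⅐*(-12) = 3/7 + 12/7 = 15/7 ≈ 2.1429)
U = 210145 (U = 3965*53 = 210145)
K(u) = (-5 + u)*(15/7 + u) (K(u) = (u - 1*5)*(u + 15/7) = (u - 5)*(15/7 + u) = (-5 + u)*(15/7 + u))
√(U + K(321)) = √(210145 + (-75/7 + 321² - 20/7*321)) = √(210145 + (-75/7 + 103041 - 6420/7)) = √(210145 + 714792/7) = √(2185807/7) = √15300649/7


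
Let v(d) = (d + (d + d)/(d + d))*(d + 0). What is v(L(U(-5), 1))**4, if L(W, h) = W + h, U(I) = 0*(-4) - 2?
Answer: 0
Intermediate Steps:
U(I) = -2 (U(I) = 0 - 2 = -2)
v(d) = d*(1 + d) (v(d) = (d + (2*d)/((2*d)))*d = (d + (2*d)*(1/(2*d)))*d = (d + 1)*d = (1 + d)*d = d*(1 + d))
v(L(U(-5), 1))**4 = ((-2 + 1)*(1 + (-2 + 1)))**4 = (-(1 - 1))**4 = (-1*0)**4 = 0**4 = 0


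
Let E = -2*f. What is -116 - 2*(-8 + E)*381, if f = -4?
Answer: -116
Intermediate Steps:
E = 8 (E = -2*(-4) = 8)
-116 - 2*(-8 + E)*381 = -116 - 2*(-8 + 8)*381 = -116 - 2*0*381 = -116 + 0*381 = -116 + 0 = -116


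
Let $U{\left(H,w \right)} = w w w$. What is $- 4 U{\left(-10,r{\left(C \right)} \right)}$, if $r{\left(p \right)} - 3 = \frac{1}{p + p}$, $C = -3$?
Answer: $- \frac{4913}{54} \approx -90.981$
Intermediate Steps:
$r{\left(p \right)} = 3 + \frac{1}{2 p}$ ($r{\left(p \right)} = 3 + \frac{1}{p + p} = 3 + \frac{1}{2 p}$)
$U{\left(H,w \right)} = w^{3}$ ($U{\left(H,w \right)} = w^{2} w = w^{3}$)
$- 4 U{\left(-10,r{\left(C \right)} \right)} = - 4 \left(3 + \frac{1}{2 \left(-3\right)}\right)^{3} = - 4 \left(3 + \frac{1}{2} \left(- \frac{1}{3}\right)\right)^{3} = - 4 \left(3 - \frac{1}{6}\right)^{3} = - 4 \left(\frac{17}{6}\right)^{3} = \left(-4\right) \frac{4913}{216} = - \frac{4913}{54}$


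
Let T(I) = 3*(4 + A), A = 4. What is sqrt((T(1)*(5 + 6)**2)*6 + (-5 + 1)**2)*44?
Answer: 176*sqrt(1090) ≈ 5810.7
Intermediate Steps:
T(I) = 24 (T(I) = 3*(4 + 4) = 3*8 = 24)
sqrt((T(1)*(5 + 6)**2)*6 + (-5 + 1)**2)*44 = sqrt((24*(5 + 6)**2)*6 + (-5 + 1)**2)*44 = sqrt((24*11**2)*6 + (-4)**2)*44 = sqrt((24*121)*6 + 16)*44 = sqrt(2904*6 + 16)*44 = sqrt(17424 + 16)*44 = sqrt(17440)*44 = (4*sqrt(1090))*44 = 176*sqrt(1090)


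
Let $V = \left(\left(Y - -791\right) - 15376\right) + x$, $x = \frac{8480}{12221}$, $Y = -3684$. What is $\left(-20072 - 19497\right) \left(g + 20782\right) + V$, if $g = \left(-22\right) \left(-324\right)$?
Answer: $- \frac{13496738681559}{12221} \approx -1.1044 \cdot 10^{9}$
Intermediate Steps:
$x = \frac{8480}{12221}$ ($x = 8480 \cdot \frac{1}{12221} = \frac{8480}{12221} \approx 0.69389$)
$g = 7128$
$V = - \frac{223256969}{12221}$ ($V = \left(\left(-3684 - -791\right) - 15376\right) + \frac{8480}{12221} = \left(\left(-3684 + 791\right) - 15376\right) + \frac{8480}{12221} = \left(-2893 - 15376\right) + \frac{8480}{12221} = -18269 + \frac{8480}{12221} = - \frac{223256969}{12221} \approx -18268.0$)
$\left(-20072 - 19497\right) \left(g + 20782\right) + V = \left(-20072 - 19497\right) \left(7128 + 20782\right) - \frac{223256969}{12221} = \left(-39569\right) 27910 - \frac{223256969}{12221} = -1104370790 - \frac{223256969}{12221} = - \frac{13496738681559}{12221}$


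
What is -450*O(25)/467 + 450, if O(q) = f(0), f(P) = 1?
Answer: 209700/467 ≈ 449.04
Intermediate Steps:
O(q) = 1
-450*O(25)/467 + 450 = -450/467 + 450 = 209700/467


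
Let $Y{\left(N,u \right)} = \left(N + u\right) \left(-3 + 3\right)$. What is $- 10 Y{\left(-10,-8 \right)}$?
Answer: $0$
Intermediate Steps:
$Y{\left(N,u \right)} = 0$ ($Y{\left(N,u \right)} = \left(N + u\right) 0 = 0$)
$- 10 Y{\left(-10,-8 \right)} = \left(-10\right) 0 = 0$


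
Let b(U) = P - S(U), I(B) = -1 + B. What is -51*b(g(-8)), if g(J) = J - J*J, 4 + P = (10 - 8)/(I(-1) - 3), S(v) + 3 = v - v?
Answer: 357/5 ≈ 71.400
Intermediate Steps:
S(v) = -3 (S(v) = -3 + (v - v) = -3 + 0 = -3)
P = -22/5 (P = -4 + (10 - 8)/((-1 - 1) - 3) = -4 + 2/(-2 - 3) = -4 + 2/(-5) = -4 + 2*(-⅕) = -4 - ⅖ = -22/5 ≈ -4.4000)
g(J) = J - J²
b(U) = -7/5 (b(U) = -22/5 - 1*(-3) = -22/5 + 3 = -7/5)
-51*b(g(-8)) = -51*(-7/5) = 357/5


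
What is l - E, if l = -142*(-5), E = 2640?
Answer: -1930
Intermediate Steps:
l = 710
l - E = 710 - 1*2640 = 710 - 2640 = -1930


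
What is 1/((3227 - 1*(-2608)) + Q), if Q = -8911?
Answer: -1/3076 ≈ -0.00032510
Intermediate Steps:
1/((3227 - 1*(-2608)) + Q) = 1/((3227 - 1*(-2608)) - 8911) = 1/((3227 + 2608) - 8911) = 1/(5835 - 8911) = 1/(-3076) = -1/3076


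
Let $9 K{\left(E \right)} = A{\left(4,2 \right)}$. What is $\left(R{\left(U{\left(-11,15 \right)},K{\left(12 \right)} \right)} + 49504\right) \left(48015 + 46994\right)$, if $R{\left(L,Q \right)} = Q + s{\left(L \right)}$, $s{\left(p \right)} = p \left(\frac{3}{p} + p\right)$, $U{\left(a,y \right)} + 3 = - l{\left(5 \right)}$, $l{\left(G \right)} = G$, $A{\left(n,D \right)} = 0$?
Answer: $4709691139$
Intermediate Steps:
$K{\left(E \right)} = 0$ ($K{\left(E \right)} = \frac{1}{9} \cdot 0 = 0$)
$U{\left(a,y \right)} = -8$ ($U{\left(a,y \right)} = -3 - 5 = -8$)
$s{\left(p \right)} = p \left(p + \frac{3}{p}\right)$
$R{\left(L,Q \right)} = 3 + Q + L^{2}$ ($R{\left(L,Q \right)} = Q + \left(3 + L^{2}\right) = 3 + Q + L^{2}$)
$\left(R{\left(U{\left(-11,15 \right)},K{\left(12 \right)} \right)} + 49504\right) \left(48015 + 46994\right) = \left(\left(3 + 0 + \left(-8\right)^{2}\right) + 49504\right) \left(48015 + 46994\right) = \left(\left(3 + 0 + 64\right) + 49504\right) 95009 = \left(67 + 49504\right) 95009 = 49571 \cdot 95009 = 4709691139$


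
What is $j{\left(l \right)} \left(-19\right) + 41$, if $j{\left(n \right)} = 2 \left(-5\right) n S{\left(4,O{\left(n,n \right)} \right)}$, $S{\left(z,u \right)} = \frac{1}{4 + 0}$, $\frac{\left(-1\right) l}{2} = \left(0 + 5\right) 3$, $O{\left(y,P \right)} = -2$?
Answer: $-1384$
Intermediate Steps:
$l = -30$ ($l = - 2 \left(0 + 5\right) 3 = - 2 \cdot 5 \cdot 3 = \left(-2\right) 15 = -30$)
$S{\left(z,u \right)} = \frac{1}{4}$
$j{\left(n \right)} = - \frac{5 n}{2}$ ($j{\left(n \right)} = 2 \left(-5\right) n \frac{1}{4} = - 10 n \frac{1}{4} = - \frac{5 n}{2}$)
$j{\left(l \right)} \left(-19\right) + 41 = \left(- \frac{5}{2}\right) \left(-30\right) \left(-19\right) + 41 = 75 \left(-19\right) + 41 = -1425 + 41 = -1384$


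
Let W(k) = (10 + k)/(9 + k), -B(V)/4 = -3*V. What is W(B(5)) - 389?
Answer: -26771/69 ≈ -387.99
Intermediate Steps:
B(V) = 12*V (B(V) = -(-12)*V = 12*V)
W(k) = (10 + k)/(9 + k)
W(B(5)) - 389 = (10 + 12*5)/(9 + 12*5) - 389 = (10 + 60)/(9 + 60) - 389 = 70/69 - 389 = -26771/69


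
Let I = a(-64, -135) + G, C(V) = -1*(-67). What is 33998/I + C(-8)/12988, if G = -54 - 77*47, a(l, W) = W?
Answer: -3244933/363664 ≈ -8.9229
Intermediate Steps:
C(V) = 67
G = -3673 (G = -54 - 3619 = -3673)
I = -3808 (I = -135 - 3673 = -3808)
33998/I + C(-8)/12988 = 33998/(-3808) + 67/12988 = 33998*(-1/3808) + 67*(1/12988) = -16999/1904 + 67/12988 = -3244933/363664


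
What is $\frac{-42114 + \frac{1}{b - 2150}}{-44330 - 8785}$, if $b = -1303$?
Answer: $\frac{145419643}{183406095} \approx 0.79288$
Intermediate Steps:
$\frac{-42114 + \frac{1}{b - 2150}}{-44330 - 8785} = \frac{-42114 + \frac{1}{-1303 - 2150}}{-44330 - 8785} = \frac{-42114 + \frac{1}{-3453}}{-53115} = \left(-42114 - \frac{1}{3453}\right) \left(- \frac{1}{53115}\right) = \left(- \frac{145419643}{3453}\right) \left(- \frac{1}{53115}\right) = \frac{145419643}{183406095}$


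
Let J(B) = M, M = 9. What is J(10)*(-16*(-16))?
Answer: 2304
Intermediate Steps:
J(B) = 9
J(10)*(-16*(-16)) = 9*(-16*(-16)) = 9*256 = 2304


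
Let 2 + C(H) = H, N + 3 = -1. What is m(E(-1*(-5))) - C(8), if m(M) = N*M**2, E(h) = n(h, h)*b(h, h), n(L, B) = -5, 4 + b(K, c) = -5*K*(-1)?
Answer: -44106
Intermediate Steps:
b(K, c) = -4 + 5*K (b(K, c) = -4 - 5*K*(-1) = -4 - (-5)*K = -4 + 5*K)
N = -4 (N = -3 - 1 = -4)
C(H) = -2 + H
E(h) = 20 - 25*h (E(h) = -5*(-4 + 5*h) = 20 - 25*h)
m(M) = -4*M**2
m(E(-1*(-5))) - C(8) = -4*(20 - (-25)*(-5))**2 - (-2 + 8) = -4*(20 - 25*5)**2 - 1*6 = -4*(20 - 125)**2 - 6 = -4*(-105)**2 - 6 = -4*11025 - 6 = -44100 - 6 = -44106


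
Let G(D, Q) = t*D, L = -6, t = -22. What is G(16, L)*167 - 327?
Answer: -59111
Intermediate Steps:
G(D, Q) = -22*D
G(16, L)*167 - 327 = -22*16*167 - 327 = -352*167 - 327 = -58784 - 327 = -59111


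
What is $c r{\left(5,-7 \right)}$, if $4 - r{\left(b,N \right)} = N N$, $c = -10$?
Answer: $450$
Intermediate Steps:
$r{\left(b,N \right)} = 4 - N^{2}$ ($r{\left(b,N \right)} = 4 - N N = 4 - N^{2}$)
$c r{\left(5,-7 \right)} = - 10 \left(4 - \left(-7\right)^{2}\right) = - 10 \left(4 - 49\right) = \left(-10\right) \left(-45\right) = 450$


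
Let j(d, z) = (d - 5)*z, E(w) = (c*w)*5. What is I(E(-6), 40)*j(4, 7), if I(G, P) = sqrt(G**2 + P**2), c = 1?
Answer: -350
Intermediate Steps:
E(w) = 5*w (E(w) = (1*w)*5 = w*5 = 5*w)
j(d, z) = z*(-5 + d) (j(d, z) = (-5 + d)*z = z*(-5 + d))
I(E(-6), 40)*j(4, 7) = sqrt((5*(-6))**2 + 40**2)*(7*(-5 + 4)) = sqrt((-30)**2 + 1600)*(7*(-1)) = sqrt(900 + 1600)*(-7) = sqrt(2500)*(-7) = 50*(-7) = -350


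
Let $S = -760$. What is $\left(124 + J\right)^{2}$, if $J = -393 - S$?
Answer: $241081$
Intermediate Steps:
$J = 367$ ($J = -393 - -760 = -393 + 760 = 367$)
$\left(124 + J\right)^{2} = \left(124 + 367\right)^{2} = 491^{2} = 241081$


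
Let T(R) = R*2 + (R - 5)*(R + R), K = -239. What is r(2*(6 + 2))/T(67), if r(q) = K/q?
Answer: -239/135072 ≈ -0.0017694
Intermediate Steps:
r(q) = -239/q
T(R) = 2*R + 2*R*(-5 + R) (T(R) = 2*R + (-5 + R)*(2*R) = 2*R + 2*R*(-5 + R))
r(2*(6 + 2))/T(67) = (-239*1/(2*(6 + 2)))/((2*67*(-4 + 67))) = (-239/(2*8))/((2*67*63)) = -239/16/8442 = -239*1/16*(1/8442) = -239/16*1/8442 = -239/135072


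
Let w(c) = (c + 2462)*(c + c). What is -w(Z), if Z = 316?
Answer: -1755696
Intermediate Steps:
w(c) = 2*c*(2462 + c) (w(c) = (2462 + c)*(2*c) = 2*c*(2462 + c))
-w(Z) = -2*316*(2462 + 316) = -2*316*2778 = -1*1755696 = -1755696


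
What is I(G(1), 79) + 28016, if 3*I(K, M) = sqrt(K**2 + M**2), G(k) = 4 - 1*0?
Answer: 28016 + sqrt(6257)/3 ≈ 28042.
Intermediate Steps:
G(k) = 4 (G(k) = 4 + 0 = 4)
I(K, M) = sqrt(K**2 + M**2)/3
I(G(1), 79) + 28016 = sqrt(4**2 + 79**2)/3 + 28016 = sqrt(16 + 6241)/3 + 28016 = sqrt(6257)/3 + 28016 = 28016 + sqrt(6257)/3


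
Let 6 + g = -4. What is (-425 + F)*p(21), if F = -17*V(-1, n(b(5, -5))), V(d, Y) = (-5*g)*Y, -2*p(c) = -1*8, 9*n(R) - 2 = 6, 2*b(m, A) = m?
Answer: -42500/9 ≈ -4722.2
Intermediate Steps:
g = -10 (g = -6 - 4 = -10)
b(m, A) = m/2
n(R) = 8/9 (n(R) = 2/9 + (⅑)*6 = 2/9 + ⅔ = 8/9)
p(c) = 4 (p(c) = -(-1)*8/2 = -½*(-8) = 4)
V(d, Y) = 50*Y (V(d, Y) = (-5*(-10))*Y = 50*Y)
F = -6800/9 (F = -850*8/9 = -17*400/9 = -6800/9 ≈ -755.56)
(-425 + F)*p(21) = (-425 - 6800/9)*4 = -10625/9*4 = -42500/9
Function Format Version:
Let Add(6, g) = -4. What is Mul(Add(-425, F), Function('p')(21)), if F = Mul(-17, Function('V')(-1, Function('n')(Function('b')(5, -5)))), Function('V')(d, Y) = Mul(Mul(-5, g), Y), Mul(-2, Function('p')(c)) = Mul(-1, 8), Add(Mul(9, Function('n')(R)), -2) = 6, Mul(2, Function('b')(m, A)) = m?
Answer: Rational(-42500, 9) ≈ -4722.2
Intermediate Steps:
g = -10 (g = Add(-6, -4) = -10)
Function('b')(m, A) = Mul(Rational(1, 2), m)
Function('n')(R) = Rational(8, 9) (Function('n')(R) = Add(Rational(2, 9), Mul(Rational(1, 9), 6)) = Add(Rational(2, 9), Rational(2, 3)) = Rational(8, 9))
Function('p')(c) = 4 (Function('p')(c) = Mul(Rational(-1, 2), Mul(-1, 8)) = Mul(Rational(-1, 2), -8) = 4)
Function('V')(d, Y) = Mul(50, Y) (Function('V')(d, Y) = Mul(Mul(-5, -10), Y) = Mul(50, Y))
F = Rational(-6800, 9) (F = Mul(-17, Mul(50, Rational(8, 9))) = Mul(-17, Rational(400, 9)) = Rational(-6800, 9) ≈ -755.56)
Mul(Add(-425, F), Function('p')(21)) = Mul(Add(-425, Rational(-6800, 9)), 4) = Mul(Rational(-10625, 9), 4) = Rational(-42500, 9)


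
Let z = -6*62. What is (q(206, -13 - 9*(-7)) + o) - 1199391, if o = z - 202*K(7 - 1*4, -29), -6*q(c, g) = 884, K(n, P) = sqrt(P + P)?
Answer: -3599731/3 - 202*I*sqrt(58) ≈ -1.1999e+6 - 1538.4*I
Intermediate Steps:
K(n, P) = sqrt(2)*sqrt(P) (K(n, P) = sqrt(2*P) = sqrt(2)*sqrt(P))
z = -372
q(c, g) = -442/3 (q(c, g) = -1/6*884 = -442/3)
o = -372 - 202*I*sqrt(58) (o = -372 - 202*sqrt(2)*sqrt(-29) = -372 - 202*sqrt(2)*I*sqrt(29) = -372 - 202*I*sqrt(58) ≈ -372.0 - 1538.4*I)
(q(206, -13 - 9*(-7)) + o) - 1199391 = (-442/3 + (-372 - 202*I*sqrt(58))) - 1199391 = (-1558/3 - 202*I*sqrt(58)) - 1199391 = -3599731/3 - 202*I*sqrt(58)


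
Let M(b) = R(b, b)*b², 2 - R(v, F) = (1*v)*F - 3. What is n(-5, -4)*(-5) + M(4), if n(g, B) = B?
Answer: -156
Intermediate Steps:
R(v, F) = 5 - F*v (R(v, F) = 2 - ((1*v)*F - 3) = 2 - (v*F - 3) = 2 - (F*v - 3) = 2 - (-3 + F*v) = 2 + (3 - F*v) = 5 - F*v)
M(b) = b²*(5 - b²) (M(b) = (5 - b*b)*b² = (5 - b²)*b² = b²*(5 - b²))
n(-5, -4)*(-5) + M(4) = -4*(-5) + 4²*(5 - 1*4²) = 20 + 16*(5 - 1*16) = 20 + 16*(5 - 16) = 20 + 16*(-11) = 20 - 176 = -156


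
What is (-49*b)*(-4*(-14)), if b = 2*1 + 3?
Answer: -13720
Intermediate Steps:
b = 5 (b = 2 + 3 = 5)
(-49*b)*(-4*(-14)) = (-49*5)*(-4*(-14)) = -245*56 = -13720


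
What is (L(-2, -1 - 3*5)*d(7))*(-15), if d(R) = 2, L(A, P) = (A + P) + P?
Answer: 1020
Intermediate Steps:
L(A, P) = A + 2*P
(L(-2, -1 - 3*5)*d(7))*(-15) = ((-2 + 2*(-1 - 3*5))*2)*(-15) = ((-2 + 2*(-1 - 15))*2)*(-15) = ((-2 + 2*(-16))*2)*(-15) = ((-2 - 32)*2)*(-15) = -34*2*(-15) = -68*(-15) = 1020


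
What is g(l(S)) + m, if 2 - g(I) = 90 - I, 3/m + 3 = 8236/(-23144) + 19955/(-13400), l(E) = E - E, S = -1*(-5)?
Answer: -1109652368/12521581 ≈ -88.619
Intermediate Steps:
S = 5
l(E) = 0
m = -7753240/12521581 (m = 3/(-3 + (8236/(-23144) + 19955/(-13400))) = 3/(-3 + (8236*(-1/23144) + 19955*(-1/13400))) = 3/(-3 + (-2059/5786 - 3991/2680)) = 3/(-3 - 14305023/7753240) = 3/(-37564743/7753240) = 3*(-7753240/37564743) = -7753240/12521581 ≈ -0.61919)
g(I) = -88 + I (g(I) = 2 - (90 - I) = 2 + (-90 + I) = -88 + I)
g(l(S)) + m = (-88 + 0) - 7753240/12521581 = -88 - 7753240/12521581 = -1109652368/12521581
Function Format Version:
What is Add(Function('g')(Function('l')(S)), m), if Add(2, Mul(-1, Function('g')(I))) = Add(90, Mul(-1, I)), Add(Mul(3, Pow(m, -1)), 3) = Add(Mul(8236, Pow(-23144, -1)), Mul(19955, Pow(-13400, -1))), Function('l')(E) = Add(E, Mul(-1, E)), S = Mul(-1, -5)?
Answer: Rational(-1109652368, 12521581) ≈ -88.619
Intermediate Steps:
S = 5
Function('l')(E) = 0
m = Rational(-7753240, 12521581) (m = Mul(3, Pow(Add(-3, Add(Mul(8236, Pow(-23144, -1)), Mul(19955, Pow(-13400, -1)))), -1)) = Mul(3, Pow(Add(-3, Add(Mul(8236, Rational(-1, 23144)), Mul(19955, Rational(-1, 13400)))), -1)) = Mul(3, Pow(Add(-3, Add(Rational(-2059, 5786), Rational(-3991, 2680))), -1)) = Mul(3, Pow(Add(-3, Rational(-14305023, 7753240)), -1)) = Mul(3, Pow(Rational(-37564743, 7753240), -1)) = Mul(3, Rational(-7753240, 37564743)) = Rational(-7753240, 12521581) ≈ -0.61919)
Function('g')(I) = Add(-88, I) (Function('g')(I) = Add(2, Mul(-1, Add(90, Mul(-1, I)))) = Add(2, Add(-90, I)) = Add(-88, I))
Add(Function('g')(Function('l')(S)), m) = Add(Add(-88, 0), Rational(-7753240, 12521581)) = Add(-88, Rational(-7753240, 12521581)) = Rational(-1109652368, 12521581)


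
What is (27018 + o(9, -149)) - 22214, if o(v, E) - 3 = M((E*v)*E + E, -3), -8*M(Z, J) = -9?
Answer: 38465/8 ≈ 4808.1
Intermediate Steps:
M(Z, J) = 9/8 (M(Z, J) = -1/8*(-9) = 9/8)
o(v, E) = 33/8 (o(v, E) = 3 + 9/8 = 33/8)
(27018 + o(9, -149)) - 22214 = (27018 + 33/8) - 22214 = 216177/8 - 22214 = 38465/8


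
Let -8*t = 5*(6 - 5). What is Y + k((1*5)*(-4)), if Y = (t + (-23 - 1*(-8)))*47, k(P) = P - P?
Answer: -5875/8 ≈ -734.38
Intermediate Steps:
t = -5/8 (t = -5*(6 - 5)/8 = -5/8 ≈ -0.62500)
k(P) = 0
Y = -5875/8 (Y = (-5/8 + (-23 - 1*(-8)))*47 = (-5/8 + (-23 + 8))*47 = (-5/8 - 15)*47 = -125/8*47 = -5875/8 ≈ -734.38)
Y + k((1*5)*(-4)) = -5875/8 + 0 = -5875/8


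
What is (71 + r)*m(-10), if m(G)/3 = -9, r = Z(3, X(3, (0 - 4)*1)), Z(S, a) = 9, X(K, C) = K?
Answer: -2160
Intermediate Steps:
r = 9
m(G) = -27 (m(G) = 3*(-9) = -27)
(71 + r)*m(-10) = (71 + 9)*(-27) = 80*(-27) = -2160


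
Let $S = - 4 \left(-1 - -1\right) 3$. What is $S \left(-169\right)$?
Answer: $0$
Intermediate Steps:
$S = 0$ ($S = - 4 \left(-1 + 1\right) 3 = \left(-4\right) 0 \cdot 3 = 0 \cdot 3 = 0$)
$S \left(-169\right) = 0 \left(-169\right) = 0$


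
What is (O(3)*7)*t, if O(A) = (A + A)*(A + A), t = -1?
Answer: -252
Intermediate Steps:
O(A) = 4*A**2 (O(A) = (2*A)*(2*A) = 4*A**2)
(O(3)*7)*t = ((4*3**2)*7)*(-1) = ((4*9)*7)*(-1) = (36*7)*(-1) = 252*(-1) = -252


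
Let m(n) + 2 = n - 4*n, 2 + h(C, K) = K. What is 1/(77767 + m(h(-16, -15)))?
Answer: 1/77816 ≈ 1.2851e-5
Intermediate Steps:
h(C, K) = -2 + K
m(n) = -2 - 3*n (m(n) = -2 + (n - 4*n) = -2 - 3*n)
1/(77767 + m(h(-16, -15))) = 1/(77767 + (-2 - 3*(-2 - 15))) = 1/(77767 + (-2 - 3*(-17))) = 1/(77767 + (-2 + 51)) = 1/(77767 + 49) = 1/77816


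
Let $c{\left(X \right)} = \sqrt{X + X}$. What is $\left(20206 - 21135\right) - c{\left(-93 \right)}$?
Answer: $-929 - i \sqrt{186} \approx -929.0 - 13.638 i$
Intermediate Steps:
$c{\left(X \right)} = \sqrt{2} \sqrt{X}$ ($c{\left(X \right)} = \sqrt{2 X} = \sqrt{2} \sqrt{X}$)
$\left(20206 - 21135\right) - c{\left(-93 \right)} = \left(20206 - 21135\right) - \sqrt{2} \sqrt{-93} = -929 - \sqrt{2} i \sqrt{93} = -929 - i \sqrt{186}$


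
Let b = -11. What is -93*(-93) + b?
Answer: 8638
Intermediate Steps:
-93*(-93) + b = -93*(-93) - 11 = 8649 - 11 = 8638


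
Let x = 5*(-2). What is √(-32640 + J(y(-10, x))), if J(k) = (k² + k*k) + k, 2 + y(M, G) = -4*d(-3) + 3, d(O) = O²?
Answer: 5*I*√1209 ≈ 173.85*I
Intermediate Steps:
x = -10
y(M, G) = -35 (y(M, G) = -2 + (-4*(-3)² + 3) = -2 + (-4*9 + 3) = -2 + (-36 + 3) = -2 - 33 = -35)
J(k) = k + 2*k² (J(k) = (k² + k²) + k = 2*k² + k = k + 2*k²)
√(-32640 + J(y(-10, x))) = √(-32640 - 35*(1 + 2*(-35))) = √(-32640 - 35*(1 - 70)) = √(-32640 - 35*(-69)) = √(-32640 + 2415) = √(-30225) = 5*I*√1209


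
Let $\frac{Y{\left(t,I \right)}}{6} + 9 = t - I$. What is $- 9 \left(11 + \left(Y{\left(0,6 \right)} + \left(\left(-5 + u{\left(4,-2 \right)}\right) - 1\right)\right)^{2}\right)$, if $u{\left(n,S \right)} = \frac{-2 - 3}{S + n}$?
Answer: $- \frac{349677}{4} \approx -87419.0$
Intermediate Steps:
$Y{\left(t,I \right)} = -54 - 6 I + 6 t$ ($Y{\left(t,I \right)} = -54 + 6 \left(t - I\right) = -54 - \left(- 6 t + 6 I\right) = -54 - 6 I + 6 t$)
$u{\left(n,S \right)} = - \frac{5}{S + n}$
$- 9 \left(11 + \left(Y{\left(0,6 \right)} + \left(\left(-5 + u{\left(4,-2 \right)}\right) - 1\right)\right)^{2}\right) = - 9 \left(11 + \left(\left(-54 - 36 + 6 \cdot 0\right) - \left(6 + \frac{5}{-2 + 4}\right)\right)^{2}\right) = - 9 \left(11 + \left(\left(-54 - 36 + 0\right) - \left(6 + \frac{5}{2}\right)\right)^{2}\right) = - 9 \left(11 + \left(-90 - \frac{17}{2}\right)^{2}\right) = - 9 \left(11 + \left(- \frac{197}{2}\right)^{2}\right) = - 9 \left(11 + \frac{38809}{4}\right) = \left(-9\right) \frac{38853}{4} = - \frac{349677}{4}$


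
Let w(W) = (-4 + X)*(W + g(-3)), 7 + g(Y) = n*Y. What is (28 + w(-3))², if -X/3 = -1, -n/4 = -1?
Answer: 2500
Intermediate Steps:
n = 4 (n = -4*(-1) = 4)
X = 3 (X = -3*(-1) = 3)
g(Y) = -7 + 4*Y
w(W) = 19 - W (w(W) = (-4 + 3)*(W + (-7 + 4*(-3))) = -(W + (-7 - 12)) = -(W - 19) = -(-19 + W) = 19 - W)
(28 + w(-3))² = (28 + (19 - 1*(-3)))² = (28 + (19 + 3))² = (28 + 22)² = 50² = 2500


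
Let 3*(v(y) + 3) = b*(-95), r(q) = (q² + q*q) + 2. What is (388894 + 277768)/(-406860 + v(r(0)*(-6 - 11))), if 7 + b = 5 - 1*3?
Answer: -999993/610057 ≈ -1.6392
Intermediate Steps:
b = -5 (b = -7 + (5 - 1*3) = -7 + (5 - 3) = -7 + 2 = -5)
r(q) = 2 + 2*q² (r(q) = (q² + q²) + 2 = 2*q² + 2 = 2 + 2*q²)
v(y) = 466/3 (v(y) = -3 + (-5*(-95))/3 = -3 + (⅓)*475 = -3 + 475/3 = 466/3)
(388894 + 277768)/(-406860 + v(r(0)*(-6 - 11))) = (388894 + 277768)/(-406860 + 466/3) = 666662/(-1220114/3) = 666662*(-3/1220114) = -999993/610057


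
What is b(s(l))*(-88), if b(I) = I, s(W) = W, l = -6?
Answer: 528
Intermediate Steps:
b(s(l))*(-88) = -6*(-88) = 528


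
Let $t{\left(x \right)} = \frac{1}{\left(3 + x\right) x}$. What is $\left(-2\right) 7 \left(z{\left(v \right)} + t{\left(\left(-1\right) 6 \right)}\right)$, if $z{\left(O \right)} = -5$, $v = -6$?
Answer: $\frac{623}{9} \approx 69.222$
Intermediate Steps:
$t{\left(x \right)} = \frac{1}{x \left(3 + x\right)}$
$\left(-2\right) 7 \left(z{\left(v \right)} + t{\left(\left(-1\right) 6 \right)}\right) = \left(-2\right) 7 \left(-5 + \frac{1}{\left(-1\right) 6 \left(3 - 6\right)}\right) = - 14 \left(-5 + \frac{1}{\left(-6\right) \left(3 - 6\right)}\right) = - 14 \left(-5 - \frac{1}{6 \left(-3\right)}\right) = - 14 \left(-5 - - \frac{1}{18}\right) = - 14 \left(-5 + \frac{1}{18}\right) = \left(-14\right) \left(- \frac{89}{18}\right) = \frac{623}{9}$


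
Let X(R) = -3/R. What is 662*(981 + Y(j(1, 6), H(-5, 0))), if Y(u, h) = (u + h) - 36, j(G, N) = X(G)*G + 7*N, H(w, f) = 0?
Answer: 651408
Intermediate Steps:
j(G, N) = -3 + 7*N (j(G, N) = (-3/G)*G + 7*N = -3 + 7*N)
Y(u, h) = -36 + h + u (Y(u, h) = (h + u) - 36 = -36 + h + u)
662*(981 + Y(j(1, 6), H(-5, 0))) = 662*(981 + (-36 + 0 + (-3 + 7*6))) = 662*(981 + (-36 + 0 + (-3 + 42))) = 662*(981 + (-36 + 0 + 39)) = 662*(981 + 3) = 662*984 = 651408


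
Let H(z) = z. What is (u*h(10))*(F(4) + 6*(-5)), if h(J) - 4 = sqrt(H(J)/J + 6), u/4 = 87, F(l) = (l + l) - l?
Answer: -36192 - 9048*sqrt(7) ≈ -60131.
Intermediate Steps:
F(l) = l (F(l) = 2*l - l = l)
u = 348 (u = 4*87 = 348)
h(J) = 4 + sqrt(7) (h(J) = 4 + sqrt(J/J + 6) = 4 + sqrt(1 + 6) = 4 + sqrt(7))
(u*h(10))*(F(4) + 6*(-5)) = (348*(4 + sqrt(7)))*(4 + 6*(-5)) = (1392 + 348*sqrt(7))*(4 - 30) = (1392 + 348*sqrt(7))*(-26) = -36192 - 9048*sqrt(7)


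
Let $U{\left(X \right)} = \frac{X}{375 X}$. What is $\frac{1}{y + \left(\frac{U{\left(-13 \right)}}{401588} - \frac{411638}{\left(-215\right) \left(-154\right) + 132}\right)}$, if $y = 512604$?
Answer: $\frac{227549800500}{116640120170484011} \approx 1.9509 \cdot 10^{-6}$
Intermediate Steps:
$U{\left(X \right)} = \frac{1}{375}$ ($U{\left(X \right)} = X \frac{1}{375 X} = \frac{1}{375}$)
$\frac{1}{y + \left(\frac{U{\left(-13 \right)}}{401588} - \frac{411638}{\left(-215\right) \left(-154\right) + 132}\right)} = \frac{1}{512604 + \left(\frac{1}{375 \cdot 401588} - \frac{411638}{\left(-215\right) \left(-154\right) + 132}\right)} = \frac{1}{512604 + \left(\frac{1}{375} \cdot \frac{1}{401588} - \frac{411638}{33110 + 132}\right)} = \frac{1}{512604 + \left(\frac{1}{150595500} - \frac{411638}{33242}\right)} = \frac{1}{512604 + \left(\frac{1}{150595500} - \frac{205819}{16621}\right)} = \frac{1}{512604 - \frac{2817765017989}{227549800500}} = \frac{1}{\frac{116640120170484011}{227549800500}} = \frac{227549800500}{116640120170484011}$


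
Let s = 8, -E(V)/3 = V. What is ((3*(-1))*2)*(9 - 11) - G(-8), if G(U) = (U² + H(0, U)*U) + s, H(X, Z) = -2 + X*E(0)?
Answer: -76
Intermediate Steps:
E(V) = -3*V
H(X, Z) = -2 (H(X, Z) = -2 + X*(-3*0) = -2 + X*0 = -2 + 0 = -2)
G(U) = 8 + U² - 2*U (G(U) = (U² - 2*U) + 8 = 8 + U² - 2*U)
((3*(-1))*2)*(9 - 11) - G(-8) = ((3*(-1))*2)*(9 - 11) - (8 + (-8)² - 2*(-8)) = -3*2*(-2) - (8 + 64 + 16) = -6*(-2) - 1*88 = 12 - 88 = -76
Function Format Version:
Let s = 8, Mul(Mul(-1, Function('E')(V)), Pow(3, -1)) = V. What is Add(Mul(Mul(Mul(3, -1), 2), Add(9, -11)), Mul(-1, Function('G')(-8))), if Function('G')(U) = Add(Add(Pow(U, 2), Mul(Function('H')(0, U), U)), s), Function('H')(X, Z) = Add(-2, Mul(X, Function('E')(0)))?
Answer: -76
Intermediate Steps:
Function('E')(V) = Mul(-3, V)
Function('H')(X, Z) = -2 (Function('H')(X, Z) = Add(-2, Mul(X, Mul(-3, 0))) = Add(-2, Mul(X, 0)) = Add(-2, 0) = -2)
Function('G')(U) = Add(8, Pow(U, 2), Mul(-2, U)) (Function('G')(U) = Add(Add(Pow(U, 2), Mul(-2, U)), 8) = Add(8, Pow(U, 2), Mul(-2, U)))
Add(Mul(Mul(Mul(3, -1), 2), Add(9, -11)), Mul(-1, Function('G')(-8))) = Add(Mul(Mul(Mul(3, -1), 2), Add(9, -11)), Mul(-1, Add(8, Pow(-8, 2), Mul(-2, -8)))) = Add(Mul(Mul(-3, 2), -2), Mul(-1, Add(8, 64, 16))) = Add(Mul(-6, -2), Mul(-1, 88)) = Add(12, -88) = -76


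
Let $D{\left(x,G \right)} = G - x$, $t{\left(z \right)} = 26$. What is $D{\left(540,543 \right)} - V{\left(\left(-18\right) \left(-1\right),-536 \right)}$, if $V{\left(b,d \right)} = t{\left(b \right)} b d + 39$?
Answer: $250812$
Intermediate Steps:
$V{\left(b,d \right)} = 39 + 26 b d$ ($V{\left(b,d \right)} = 26 b d + 39 = 39 + 26 b d$)
$D{\left(540,543 \right)} - V{\left(\left(-18\right) \left(-1\right),-536 \right)} = \left(543 - 540\right) - \left(39 + 26 \left(\left(-18\right) \left(-1\right)\right) \left(-536\right)\right) = \left(543 - 540\right) - \left(39 + 26 \cdot 18 \left(-536\right)\right) = 3 - \left(39 - 250848\right) = 3 - -250809 = 3 + 250809 = 250812$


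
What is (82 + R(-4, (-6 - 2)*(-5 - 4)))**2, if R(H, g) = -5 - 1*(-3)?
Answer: 6400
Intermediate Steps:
R(H, g) = -2 (R(H, g) = -5 + 3 = -2)
(82 + R(-4, (-6 - 2)*(-5 - 4)))**2 = (82 - 2)**2 = 80**2 = 6400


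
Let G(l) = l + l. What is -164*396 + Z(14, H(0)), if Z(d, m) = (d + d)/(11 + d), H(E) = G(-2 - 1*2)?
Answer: -1623572/25 ≈ -64943.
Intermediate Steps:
G(l) = 2*l
H(E) = -8 (H(E) = 2*(-2 - 1*2) = 2*(-2 - 2) = 2*(-4) = -8)
Z(d, m) = 2*d/(11 + d) (Z(d, m) = (2*d)/(11 + d) = 2*d/(11 + d))
-164*396 + Z(14, H(0)) = -164*396 + 2*14/(11 + 14) = -64944 + 2*14/25 = -64944 + 2*14*(1/25) = -64944 + 28/25 = -1623572/25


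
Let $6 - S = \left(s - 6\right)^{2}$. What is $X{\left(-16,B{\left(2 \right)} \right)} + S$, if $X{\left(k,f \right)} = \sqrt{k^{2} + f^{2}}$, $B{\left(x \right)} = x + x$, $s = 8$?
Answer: $2 + 4 \sqrt{17} \approx 18.492$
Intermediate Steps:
$B{\left(x \right)} = 2 x$
$X{\left(k,f \right)} = \sqrt{f^{2} + k^{2}}$
$S = 2$ ($S = 6 - \left(8 - 6\right)^{2} = 6 - 2^{2} = 6 - 4 = 2$)
$X{\left(-16,B{\left(2 \right)} \right)} + S = \sqrt{\left(2 \cdot 2\right)^{2} + \left(-16\right)^{2}} + 2 = \sqrt{4^{2} + 256} + 2 = \sqrt{16 + 256} + 2 = \sqrt{272} + 2 = 4 \sqrt{17} + 2 = 2 + 4 \sqrt{17}$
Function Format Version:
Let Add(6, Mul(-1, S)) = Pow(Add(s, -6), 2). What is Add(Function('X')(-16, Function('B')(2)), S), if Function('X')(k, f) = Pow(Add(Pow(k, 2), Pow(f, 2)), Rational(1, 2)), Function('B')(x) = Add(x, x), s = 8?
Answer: Add(2, Mul(4, Pow(17, Rational(1, 2)))) ≈ 18.492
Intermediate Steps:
Function('B')(x) = Mul(2, x)
Function('X')(k, f) = Pow(Add(Pow(f, 2), Pow(k, 2)), Rational(1, 2))
S = 2 (S = Add(6, Mul(-1, Pow(Add(8, -6), 2))) = Add(6, Mul(-1, Pow(2, 2))) = Add(6, Mul(-1, 4)) = Add(6, -4) = 2)
Add(Function('X')(-16, Function('B')(2)), S) = Add(Pow(Add(Pow(Mul(2, 2), 2), Pow(-16, 2)), Rational(1, 2)), 2) = Add(Pow(Add(Pow(4, 2), 256), Rational(1, 2)), 2) = Add(Pow(Add(16, 256), Rational(1, 2)), 2) = Add(Pow(272, Rational(1, 2)), 2) = Add(Mul(4, Pow(17, Rational(1, 2))), 2) = Add(2, Mul(4, Pow(17, Rational(1, 2))))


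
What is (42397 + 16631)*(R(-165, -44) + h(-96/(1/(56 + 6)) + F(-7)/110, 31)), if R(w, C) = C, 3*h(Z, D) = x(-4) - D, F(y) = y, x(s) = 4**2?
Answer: -2892372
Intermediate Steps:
x(s) = 16
h(Z, D) = 16/3 - D/3 (h(Z, D) = (16 - D)/3 = 16/3 - D/3)
(42397 + 16631)*(R(-165, -44) + h(-96/(1/(56 + 6)) + F(-7)/110, 31)) = (42397 + 16631)*(-44 + (16/3 - 1/3*31)) = 59028*(-44 + (16/3 - 31/3)) = 59028*(-44 - 5) = 59028*(-49) = -2892372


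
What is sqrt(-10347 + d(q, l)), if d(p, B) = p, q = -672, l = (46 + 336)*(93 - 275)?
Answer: I*sqrt(11019) ≈ 104.97*I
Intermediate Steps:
l = -69524 (l = 382*(-182) = -69524)
sqrt(-10347 + d(q, l)) = sqrt(-10347 - 672) = sqrt(-11019) = I*sqrt(11019)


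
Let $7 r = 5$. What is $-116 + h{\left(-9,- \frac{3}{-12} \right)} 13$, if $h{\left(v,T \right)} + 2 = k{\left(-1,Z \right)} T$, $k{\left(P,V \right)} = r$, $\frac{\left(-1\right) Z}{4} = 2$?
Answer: $- \frac{3911}{28} \approx -139.68$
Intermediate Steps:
$Z = -8$ ($Z = \left(-4\right) 2 = -8$)
$r = \frac{5}{7}$ ($r = \frac{1}{7} \cdot 5 = \frac{5}{7} \approx 0.71429$)
$k{\left(P,V \right)} = \frac{5}{7}$
$h{\left(v,T \right)} = -2 + \frac{5 T}{7}$
$-116 + h{\left(-9,- \frac{3}{-12} \right)} 13 = -116 + \left(-2 + \frac{5 \left(- \frac{3}{-12}\right)}{7}\right) 13 = -116 + \left(-2 + \frac{5 \left(\left(-3\right) \left(- \frac{1}{12}\right)\right)}{7}\right) 13 = -116 + \left(-2 + \frac{5}{7} \cdot \frac{1}{4}\right) 13 = -116 + \left(-2 + \frac{5}{28}\right) 13 = -116 - \frac{663}{28} = - \frac{3911}{28}$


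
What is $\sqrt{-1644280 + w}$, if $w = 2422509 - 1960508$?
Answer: $i \sqrt{1182279} \approx 1087.3 i$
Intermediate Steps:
$w = 462001$
$\sqrt{-1644280 + w} = \sqrt{-1644280 + 462001} = \sqrt{-1182279} = i \sqrt{1182279}$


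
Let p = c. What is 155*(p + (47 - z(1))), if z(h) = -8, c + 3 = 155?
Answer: 32085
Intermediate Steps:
c = 152 (c = -3 + 155 = 152)
p = 152
155*(p + (47 - z(1))) = 155*(152 + (47 - 1*(-8))) = 155*(152 + (47 + 8)) = 155*(152 + 55) = 155*207 = 32085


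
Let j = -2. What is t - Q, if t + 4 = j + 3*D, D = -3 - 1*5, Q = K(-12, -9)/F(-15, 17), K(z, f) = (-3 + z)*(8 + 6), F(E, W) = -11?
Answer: -540/11 ≈ -49.091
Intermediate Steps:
K(z, f) = -42 + 14*z (K(z, f) = (-3 + z)*14 = -42 + 14*z)
Q = 210/11 (Q = (-42 + 14*(-12))/(-11) = (-42 - 168)*(-1/11) = -210*(-1/11) = 210/11 ≈ 19.091)
D = -8 (D = -3 - 5 = -8)
t = -30 (t = -4 + (-2 + 3*(-8)) = -4 + (-2 - 24) = -4 - 26 = -30)
t - Q = -30 - 1*210/11 = -30 - 210/11 = -540/11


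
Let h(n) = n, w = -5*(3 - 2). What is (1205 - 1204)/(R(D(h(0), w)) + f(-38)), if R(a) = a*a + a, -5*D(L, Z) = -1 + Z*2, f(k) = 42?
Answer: 25/1226 ≈ 0.020392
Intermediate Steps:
w = -5 (w = -5*1 = -5)
D(L, Z) = 1/5 - 2*Z/5 (D(L, Z) = -(-1 + Z*2)/5 = -(-1 + 2*Z)/5 = 1/5 - 2*Z/5)
R(a) = a + a**2 (R(a) = a**2 + a = a + a**2)
(1205 - 1204)/(R(D(h(0), w)) + f(-38)) = (1205 - 1204)/((1/5 - 2/5*(-5))*(1 + (1/5 - 2/5*(-5))) + 42) = 1/((1/5 + 2)*(1 + (1/5 + 2)) + 42) = 1/(11*(1 + 11/5)/5 + 42) = 1/((11/5)*(16/5) + 42) = 1/(176/25 + 42) = 1/(1226/25) = 1*(25/1226) = 25/1226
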